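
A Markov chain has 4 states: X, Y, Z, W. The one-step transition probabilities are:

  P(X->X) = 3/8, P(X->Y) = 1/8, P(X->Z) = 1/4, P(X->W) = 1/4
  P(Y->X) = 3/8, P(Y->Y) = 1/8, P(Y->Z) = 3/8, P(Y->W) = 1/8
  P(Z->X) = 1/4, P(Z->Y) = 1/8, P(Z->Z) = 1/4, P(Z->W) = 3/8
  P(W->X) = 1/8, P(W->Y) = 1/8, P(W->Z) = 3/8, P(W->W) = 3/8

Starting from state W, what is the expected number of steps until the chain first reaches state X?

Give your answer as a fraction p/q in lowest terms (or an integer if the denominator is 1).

Let h_i = expected steps to first reach X from state i.
Boundary: h_X = 0.
First-step equations for the other states:
  h_Y = 1 + 3/8*h_X + 1/8*h_Y + 3/8*h_Z + 1/8*h_W
  h_Z = 1 + 1/4*h_X + 1/8*h_Y + 1/4*h_Z + 3/8*h_W
  h_W = 1 + 1/8*h_X + 1/8*h_Y + 3/8*h_Z + 3/8*h_W

Substituting h_X = 0 and rearranging gives the linear system (I - Q) h = 1:
  [7/8, -3/8, -1/8] . (h_Y, h_Z, h_W) = 1
  [-1/8, 3/4, -3/8] . (h_Y, h_Z, h_W) = 1
  [-1/8, -3/8, 5/8] . (h_Y, h_Z, h_W) = 1

Solving yields:
  h_Y = 72/19
  h_Z = 256/57
  h_W = 96/19

Starting state is W, so the expected hitting time is h_W = 96/19.

Answer: 96/19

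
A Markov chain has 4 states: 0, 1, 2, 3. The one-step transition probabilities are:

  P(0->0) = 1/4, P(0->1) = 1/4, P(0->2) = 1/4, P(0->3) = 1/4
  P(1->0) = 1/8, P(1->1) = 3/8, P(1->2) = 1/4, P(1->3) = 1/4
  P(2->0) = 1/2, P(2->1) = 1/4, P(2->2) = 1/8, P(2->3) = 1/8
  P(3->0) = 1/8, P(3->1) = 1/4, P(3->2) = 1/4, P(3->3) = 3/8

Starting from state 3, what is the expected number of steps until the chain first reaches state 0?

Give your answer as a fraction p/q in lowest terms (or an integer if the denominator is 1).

Let h_i = expected steps to first reach 0 from state i.
Boundary: h_0 = 0.
First-step equations for the other states:
  h_1 = 1 + 1/8*h_0 + 3/8*h_1 + 1/4*h_2 + 1/4*h_3
  h_2 = 1 + 1/2*h_0 + 1/4*h_1 + 1/8*h_2 + 1/8*h_3
  h_3 = 1 + 1/8*h_0 + 1/4*h_1 + 1/4*h_2 + 3/8*h_3

Substituting h_0 = 0 and rearranging gives the linear system (I - Q) h = 1:
  [5/8, -1/4, -1/4] . (h_1, h_2, h_3) = 1
  [-1/4, 7/8, -1/8] . (h_1, h_2, h_3) = 1
  [-1/4, -1/4, 5/8] . (h_1, h_2, h_3) = 1

Solving yields:
  h_1 = 24/5
  h_2 = 16/5
  h_3 = 24/5

Starting state is 3, so the expected hitting time is h_3 = 24/5.

Answer: 24/5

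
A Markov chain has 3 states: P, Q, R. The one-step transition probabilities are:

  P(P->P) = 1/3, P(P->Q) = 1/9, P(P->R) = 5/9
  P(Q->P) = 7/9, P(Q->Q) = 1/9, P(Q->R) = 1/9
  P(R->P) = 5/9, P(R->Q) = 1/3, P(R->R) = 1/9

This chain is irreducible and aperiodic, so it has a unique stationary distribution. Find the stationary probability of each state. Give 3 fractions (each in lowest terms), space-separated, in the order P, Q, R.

The stationary distribution satisfies pi = pi * P, i.e.:
  pi_P = 1/3*pi_P + 7/9*pi_Q + 5/9*pi_R
  pi_Q = 1/9*pi_P + 1/9*pi_Q + 1/3*pi_R
  pi_R = 5/9*pi_P + 1/9*pi_Q + 1/9*pi_R
with normalization: pi_P + pi_Q + pi_R = 1.

Using the first 2 balance equations plus normalization, the linear system A*pi = b is:
  [-2/3, 7/9, 5/9] . pi = 0
  [1/9, -8/9, 1/3] . pi = 0
  [1, 1, 1] . pi = 1

Solving yields:
  pi_P = 61/125
  pi_Q = 23/125
  pi_R = 41/125

Verification (pi * P):
  61/125*1/3 + 23/125*7/9 + 41/125*5/9 = 61/125 = pi_P  (ok)
  61/125*1/9 + 23/125*1/9 + 41/125*1/3 = 23/125 = pi_Q  (ok)
  61/125*5/9 + 23/125*1/9 + 41/125*1/9 = 41/125 = pi_R  (ok)

Answer: 61/125 23/125 41/125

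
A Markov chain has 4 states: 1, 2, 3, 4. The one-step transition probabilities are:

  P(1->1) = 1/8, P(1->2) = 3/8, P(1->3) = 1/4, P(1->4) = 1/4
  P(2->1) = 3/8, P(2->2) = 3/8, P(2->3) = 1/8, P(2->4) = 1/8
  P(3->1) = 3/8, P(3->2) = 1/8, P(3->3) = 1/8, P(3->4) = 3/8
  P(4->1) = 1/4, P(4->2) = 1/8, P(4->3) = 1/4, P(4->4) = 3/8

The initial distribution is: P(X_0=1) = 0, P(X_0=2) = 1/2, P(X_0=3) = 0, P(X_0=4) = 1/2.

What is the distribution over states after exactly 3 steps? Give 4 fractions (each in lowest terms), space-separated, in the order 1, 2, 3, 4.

Propagating the distribution step by step (d_{t+1} = d_t * P):
d_0 = (1=0, 2=1/2, 3=0, 4=1/2)
  d_1[1] = 0*1/8 + 1/2*3/8 + 0*3/8 + 1/2*1/4 = 5/16
  d_1[2] = 0*3/8 + 1/2*3/8 + 0*1/8 + 1/2*1/8 = 1/4
  d_1[3] = 0*1/4 + 1/2*1/8 + 0*1/8 + 1/2*1/4 = 3/16
  d_1[4] = 0*1/4 + 1/2*1/8 + 0*3/8 + 1/2*3/8 = 1/4
d_1 = (1=5/16, 2=1/4, 3=3/16, 4=1/4)
  d_2[1] = 5/16*1/8 + 1/4*3/8 + 3/16*3/8 + 1/4*1/4 = 17/64
  d_2[2] = 5/16*3/8 + 1/4*3/8 + 3/16*1/8 + 1/4*1/8 = 17/64
  d_2[3] = 5/16*1/4 + 1/4*1/8 + 3/16*1/8 + 1/4*1/4 = 25/128
  d_2[4] = 5/16*1/4 + 1/4*1/8 + 3/16*3/8 + 1/4*3/8 = 35/128
d_2 = (1=17/64, 2=17/64, 3=25/128, 4=35/128)
  d_3[1] = 17/64*1/8 + 17/64*3/8 + 25/128*3/8 + 35/128*1/4 = 281/1024
  d_3[2] = 17/64*3/8 + 17/64*3/8 + 25/128*1/8 + 35/128*1/8 = 33/128
  d_3[3] = 17/64*1/4 + 17/64*1/8 + 25/128*1/8 + 35/128*1/4 = 197/1024
  d_3[4] = 17/64*1/4 + 17/64*1/8 + 25/128*3/8 + 35/128*3/8 = 141/512
d_3 = (1=281/1024, 2=33/128, 3=197/1024, 4=141/512)

Answer: 281/1024 33/128 197/1024 141/512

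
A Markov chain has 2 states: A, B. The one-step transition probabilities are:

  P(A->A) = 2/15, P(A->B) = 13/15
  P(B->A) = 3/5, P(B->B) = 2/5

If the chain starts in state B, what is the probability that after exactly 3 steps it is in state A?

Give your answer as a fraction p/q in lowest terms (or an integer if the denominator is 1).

Computing P^3 by repeated multiplication:
P^1 =
  A: [2/15, 13/15]
  B: [3/5, 2/5]
P^2 =
  A: [121/225, 104/225]
  B: [8/25, 17/25]
P^3 =
  A: [1178/3375, 2197/3375]
  B: [169/375, 206/375]

(P^3)[B -> A] = 169/375

Answer: 169/375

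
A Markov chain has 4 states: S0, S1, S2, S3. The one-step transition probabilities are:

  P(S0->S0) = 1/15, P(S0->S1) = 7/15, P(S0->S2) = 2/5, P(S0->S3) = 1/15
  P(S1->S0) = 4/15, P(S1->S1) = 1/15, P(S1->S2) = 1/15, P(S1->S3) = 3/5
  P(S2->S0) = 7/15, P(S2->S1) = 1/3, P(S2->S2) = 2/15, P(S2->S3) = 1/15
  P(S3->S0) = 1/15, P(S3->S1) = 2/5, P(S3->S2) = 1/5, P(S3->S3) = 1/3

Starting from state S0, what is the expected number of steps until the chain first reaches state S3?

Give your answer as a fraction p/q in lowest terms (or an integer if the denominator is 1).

Let h_i = expected steps to first reach S3 from state i.
Boundary: h_S3 = 0.
First-step equations for the other states:
  h_S0 = 1 + 1/15*h_S0 + 7/15*h_S1 + 2/5*h_S2 + 1/15*h_S3
  h_S1 = 1 + 4/15*h_S0 + 1/15*h_S1 + 1/15*h_S2 + 3/5*h_S3
  h_S2 = 1 + 7/15*h_S0 + 1/3*h_S1 + 2/15*h_S2 + 1/15*h_S3

Substituting h_S3 = 0 and rearranging gives the linear system (I - Q) h = 1:
  [14/15, -7/15, -2/5] . (h_S0, h_S1, h_S2) = 1
  [-4/15, 14/15, -1/15] . (h_S0, h_S1, h_S2) = 1
  [-7/15, -1/3, 13/15] . (h_S0, h_S1, h_S2) = 1

Solving yields:
  h_S0 = 5835/1357
  h_S1 = 3555/1357
  h_S2 = 6075/1357

Starting state is S0, so the expected hitting time is h_S0 = 5835/1357.

Answer: 5835/1357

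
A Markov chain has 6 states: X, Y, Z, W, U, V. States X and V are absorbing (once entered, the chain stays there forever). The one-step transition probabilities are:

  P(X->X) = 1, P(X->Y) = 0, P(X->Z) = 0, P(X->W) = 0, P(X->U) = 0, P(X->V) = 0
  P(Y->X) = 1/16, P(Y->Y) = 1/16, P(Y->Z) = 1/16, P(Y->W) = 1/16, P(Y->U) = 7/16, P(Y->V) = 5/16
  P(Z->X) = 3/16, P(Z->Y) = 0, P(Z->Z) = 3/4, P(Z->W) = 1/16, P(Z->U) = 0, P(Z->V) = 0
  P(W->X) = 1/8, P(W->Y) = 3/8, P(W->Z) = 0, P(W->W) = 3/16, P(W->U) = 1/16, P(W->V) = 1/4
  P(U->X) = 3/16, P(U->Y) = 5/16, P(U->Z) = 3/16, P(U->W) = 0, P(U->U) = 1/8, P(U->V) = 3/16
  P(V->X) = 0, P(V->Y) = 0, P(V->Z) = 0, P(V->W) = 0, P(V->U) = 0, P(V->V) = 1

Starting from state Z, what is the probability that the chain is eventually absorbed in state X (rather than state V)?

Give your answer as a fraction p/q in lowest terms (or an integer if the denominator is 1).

Answer: 256/303

Derivation:
Let a_i = P(absorbed in X | start in state i).
Boundary conditions: a_X = 1, a_V = 0.
For each transient state i, a_i = sum_j P(i->j) * a_j:
  a_Y = 1/16*a_X + 1/16*a_Y + 1/16*a_Z + 1/16*a_W + 7/16*a_U + 5/16*a_V
  a_Z = 3/16*a_X + 0*a_Y + 3/4*a_Z + 1/16*a_W + 0*a_U + 0*a_V
  a_W = 1/8*a_X + 3/8*a_Y + 0*a_Z + 3/16*a_W + 1/16*a_U + 1/4*a_V
  a_U = 3/16*a_X + 5/16*a_Y + 3/16*a_Z + 0*a_W + 1/8*a_U + 3/16*a_V

Substituting a_X = 1 and a_V = 0, rearrange to (I - Q) a = r where r[i] = P(i -> X):
  [15/16, -1/16, -1/16, -7/16] . (a_Y, a_Z, a_W, a_U) = 1/16
  [0, 1/4, -1/16, 0] . (a_Y, a_Z, a_W, a_U) = 3/16
  [-3/8, 0, 13/16, -1/16] . (a_Y, a_Z, a_W, a_U) = 1/8
  [-5/16, -3/16, 0, 7/8] . (a_Y, a_Z, a_W, a_U) = 3/16

Solving yields:
  a_Y = 121/303
  a_Z = 256/303
  a_W = 115/303
  a_U = 163/303

Starting state is Z, so the absorption probability is a_Z = 256/303.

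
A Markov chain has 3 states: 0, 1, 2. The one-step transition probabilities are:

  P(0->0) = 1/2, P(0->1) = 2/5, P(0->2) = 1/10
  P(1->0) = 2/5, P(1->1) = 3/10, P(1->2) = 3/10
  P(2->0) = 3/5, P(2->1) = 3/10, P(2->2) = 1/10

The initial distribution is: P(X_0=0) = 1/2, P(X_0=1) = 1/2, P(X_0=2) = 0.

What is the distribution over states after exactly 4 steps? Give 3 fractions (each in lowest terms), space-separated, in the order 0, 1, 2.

Answer: 9641/20000 1393/4000 1697/10000

Derivation:
Propagating the distribution step by step (d_{t+1} = d_t * P):
d_0 = (0=1/2, 1=1/2, 2=0)
  d_1[0] = 1/2*1/2 + 1/2*2/5 + 0*3/5 = 9/20
  d_1[1] = 1/2*2/5 + 1/2*3/10 + 0*3/10 = 7/20
  d_1[2] = 1/2*1/10 + 1/2*3/10 + 0*1/10 = 1/5
d_1 = (0=9/20, 1=7/20, 2=1/5)
  d_2[0] = 9/20*1/2 + 7/20*2/5 + 1/5*3/5 = 97/200
  d_2[1] = 9/20*2/5 + 7/20*3/10 + 1/5*3/10 = 69/200
  d_2[2] = 9/20*1/10 + 7/20*3/10 + 1/5*1/10 = 17/100
d_2 = (0=97/200, 1=69/200, 2=17/100)
  d_3[0] = 97/200*1/2 + 69/200*2/5 + 17/100*3/5 = 193/400
  d_3[1] = 97/200*2/5 + 69/200*3/10 + 17/100*3/10 = 697/2000
  d_3[2] = 97/200*1/10 + 69/200*3/10 + 17/100*1/10 = 169/1000
d_3 = (0=193/400, 1=697/2000, 2=169/1000)
  d_4[0] = 193/400*1/2 + 697/2000*2/5 + 169/1000*3/5 = 9641/20000
  d_4[1] = 193/400*2/5 + 697/2000*3/10 + 169/1000*3/10 = 1393/4000
  d_4[2] = 193/400*1/10 + 697/2000*3/10 + 169/1000*1/10 = 1697/10000
d_4 = (0=9641/20000, 1=1393/4000, 2=1697/10000)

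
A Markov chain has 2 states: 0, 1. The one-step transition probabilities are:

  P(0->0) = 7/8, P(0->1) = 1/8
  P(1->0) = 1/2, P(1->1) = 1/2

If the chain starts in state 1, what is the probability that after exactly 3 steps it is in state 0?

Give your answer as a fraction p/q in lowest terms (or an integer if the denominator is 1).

Computing P^3 by repeated multiplication:
P^1 =
  0: [7/8, 1/8]
  1: [1/2, 1/2]
P^2 =
  0: [53/64, 11/64]
  1: [11/16, 5/16]
P^3 =
  0: [415/512, 97/512]
  1: [97/128, 31/128]

(P^3)[1 -> 0] = 97/128

Answer: 97/128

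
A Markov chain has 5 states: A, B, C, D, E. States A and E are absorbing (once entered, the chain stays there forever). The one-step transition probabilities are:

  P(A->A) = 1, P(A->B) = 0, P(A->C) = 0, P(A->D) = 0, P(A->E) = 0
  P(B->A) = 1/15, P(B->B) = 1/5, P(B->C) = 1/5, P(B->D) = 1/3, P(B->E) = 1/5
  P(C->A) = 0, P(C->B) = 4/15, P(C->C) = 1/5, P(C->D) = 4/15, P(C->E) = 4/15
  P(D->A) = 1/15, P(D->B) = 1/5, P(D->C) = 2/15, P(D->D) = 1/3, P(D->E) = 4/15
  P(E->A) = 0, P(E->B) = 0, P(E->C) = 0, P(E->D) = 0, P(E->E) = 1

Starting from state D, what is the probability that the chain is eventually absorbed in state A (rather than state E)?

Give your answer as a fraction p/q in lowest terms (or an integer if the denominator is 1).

Answer: 2/11

Derivation:
Let a_i = P(absorbed in A | start in state i).
Boundary conditions: a_A = 1, a_E = 0.
For each transient state i, a_i = sum_j P(i->j) * a_j:
  a_B = 1/15*a_A + 1/5*a_B + 1/5*a_C + 1/3*a_D + 1/5*a_E
  a_C = 0*a_A + 4/15*a_B + 1/5*a_C + 4/15*a_D + 4/15*a_E
  a_D = 1/15*a_A + 1/5*a_B + 2/15*a_C + 1/3*a_D + 4/15*a_E

Substituting a_A = 1 and a_E = 0, rearrange to (I - Q) a = r where r[i] = P(i -> A):
  [4/5, -1/5, -1/3] . (a_B, a_C, a_D) = 1/15
  [-4/15, 4/5, -4/15] . (a_B, a_C, a_D) = 0
  [-1/5, -2/15, 2/3] . (a_B, a_C, a_D) = 1/15

Solving yields:
  a_B = 23/121
  a_C = 15/121
  a_D = 2/11

Starting state is D, so the absorption probability is a_D = 2/11.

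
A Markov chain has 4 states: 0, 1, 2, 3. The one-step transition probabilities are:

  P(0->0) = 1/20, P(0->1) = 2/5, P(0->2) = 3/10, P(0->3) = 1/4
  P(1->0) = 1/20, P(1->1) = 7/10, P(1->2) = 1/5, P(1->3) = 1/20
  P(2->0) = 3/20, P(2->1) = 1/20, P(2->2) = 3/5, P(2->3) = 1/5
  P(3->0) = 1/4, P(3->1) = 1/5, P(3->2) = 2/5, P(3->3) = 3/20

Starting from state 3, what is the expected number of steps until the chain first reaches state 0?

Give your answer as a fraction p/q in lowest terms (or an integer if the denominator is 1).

Let h_i = expected steps to first reach 0 from state i.
Boundary: h_0 = 0.
First-step equations for the other states:
  h_1 = 1 + 1/20*h_0 + 7/10*h_1 + 1/5*h_2 + 1/20*h_3
  h_2 = 1 + 3/20*h_0 + 1/20*h_1 + 3/5*h_2 + 1/5*h_3
  h_3 = 1 + 1/4*h_0 + 1/5*h_1 + 2/5*h_2 + 3/20*h_3

Substituting h_0 = 0 and rearranging gives the linear system (I - Q) h = 1:
  [3/10, -1/5, -1/20] . (h_1, h_2, h_3) = 1
  [-1/20, 2/5, -1/5] . (h_1, h_2, h_3) = 1
  [-1/5, -2/5, 17/20] . (h_1, h_2, h_3) = 1

Solving yields:
  h_1 = 1020/113
  h_2 = 780/113
  h_3 = 740/113

Starting state is 3, so the expected hitting time is h_3 = 740/113.

Answer: 740/113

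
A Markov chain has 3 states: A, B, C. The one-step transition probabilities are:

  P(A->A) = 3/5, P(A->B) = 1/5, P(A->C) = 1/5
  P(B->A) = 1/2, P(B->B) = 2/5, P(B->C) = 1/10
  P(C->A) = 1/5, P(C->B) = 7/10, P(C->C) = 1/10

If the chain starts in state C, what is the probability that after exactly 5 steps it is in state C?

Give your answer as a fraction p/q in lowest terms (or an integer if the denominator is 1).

Computing P^5 by repeated multiplication:
P^1 =
  A: [3/5, 1/5, 1/5]
  B: [1/2, 2/5, 1/10]
  C: [1/5, 7/10, 1/10]
P^2 =
  A: [1/2, 17/50, 4/25]
  B: [13/25, 33/100, 3/20]
  C: [49/100, 39/100, 3/25]
P^3 =
  A: [251/500, 87/250, 3/20]
  B: [507/1000, 341/1000, 19/125]
  C: [513/1000, 169/500, 149/1000]
P^4 =
  A: [1263/2500, 1723/5000, 751/5000]
  B: [5051/10000, 1721/5000, 1507/10000]
  C: [2533/5000, 3421/10000, 1513/10000]
P^5 =
  A: [25273/50000, 17201/50000, 3763/25000]
  B: [5053/10000, 34419/100000, 15051/100000]
  C: [50527/100000, 34407/100000, 7533/50000]

(P^5)[C -> C] = 7533/50000

Answer: 7533/50000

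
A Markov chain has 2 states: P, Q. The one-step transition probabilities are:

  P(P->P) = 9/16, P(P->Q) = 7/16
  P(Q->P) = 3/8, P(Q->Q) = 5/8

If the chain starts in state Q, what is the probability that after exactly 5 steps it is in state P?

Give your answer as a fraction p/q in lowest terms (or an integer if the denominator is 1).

Answer: 241923/524288

Derivation:
Computing P^5 by repeated multiplication:
P^1 =
  P: [9/16, 7/16]
  Q: [3/8, 5/8]
P^2 =
  P: [123/256, 133/256]
  Q: [57/128, 71/128]
P^3 =
  P: [1905/4096, 2191/4096]
  Q: [939/2048, 1109/2048]
P^4 =
  P: [30291/65536, 35245/65536]
  Q: [15105/32768, 17663/32768]
P^5 =
  P: [484089/1048576, 564487/1048576]
  Q: [241923/524288, 282365/524288]

(P^5)[Q -> P] = 241923/524288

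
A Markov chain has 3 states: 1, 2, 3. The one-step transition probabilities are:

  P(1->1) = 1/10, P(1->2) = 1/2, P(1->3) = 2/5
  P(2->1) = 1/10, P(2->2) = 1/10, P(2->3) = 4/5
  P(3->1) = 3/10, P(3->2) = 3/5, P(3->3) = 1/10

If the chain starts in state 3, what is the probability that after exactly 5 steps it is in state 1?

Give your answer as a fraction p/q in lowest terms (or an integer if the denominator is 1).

Answer: 9837/50000

Derivation:
Computing P^5 by repeated multiplication:
P^1 =
  1: [1/10, 1/2, 2/5]
  2: [1/10, 1/10, 4/5]
  3: [3/10, 3/5, 1/10]
P^2 =
  1: [9/50, 17/50, 12/25]
  2: [13/50, 27/50, 1/5]
  3: [3/25, 27/100, 61/100]
P^3 =
  1: [49/250, 103/250, 49/125]
  2: [7/50, 38/125, 139/250]
  3: [111/500, 453/1000, 13/40]
P^4 =
  1: [223/1250, 234/625, 559/1250]
  2: [132/625, 217/500, 887/2500]
  3: [33/200, 3513/10000, 4837/10000]
P^5 =
  1: [592/3125, 4937/12500, 1039/2500]
  2: [2137/12500, 9047/25000, 11679/25000]
  3: [9837/50000, 8157/20000, 39541/100000]

(P^5)[3 -> 1] = 9837/50000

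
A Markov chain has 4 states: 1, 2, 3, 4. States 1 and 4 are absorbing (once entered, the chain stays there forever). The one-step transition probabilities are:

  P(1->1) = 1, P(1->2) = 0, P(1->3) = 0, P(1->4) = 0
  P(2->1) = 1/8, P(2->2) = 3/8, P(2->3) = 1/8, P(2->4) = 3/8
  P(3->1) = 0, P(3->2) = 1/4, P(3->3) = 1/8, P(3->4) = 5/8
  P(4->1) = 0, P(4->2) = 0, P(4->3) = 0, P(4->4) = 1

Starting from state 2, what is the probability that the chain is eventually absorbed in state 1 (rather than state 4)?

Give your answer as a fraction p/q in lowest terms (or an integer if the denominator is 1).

Answer: 7/33

Derivation:
Let a_i = P(absorbed in 1 | start in state i).
Boundary conditions: a_1 = 1, a_4 = 0.
For each transient state i, a_i = sum_j P(i->j) * a_j:
  a_2 = 1/8*a_1 + 3/8*a_2 + 1/8*a_3 + 3/8*a_4
  a_3 = 0*a_1 + 1/4*a_2 + 1/8*a_3 + 5/8*a_4

Substituting a_1 = 1 and a_4 = 0, rearrange to (I - Q) a = r where r[i] = P(i -> 1):
  [5/8, -1/8] . (a_2, a_3) = 1/8
  [-1/4, 7/8] . (a_2, a_3) = 0

Solving yields:
  a_2 = 7/33
  a_3 = 2/33

Starting state is 2, so the absorption probability is a_2 = 7/33.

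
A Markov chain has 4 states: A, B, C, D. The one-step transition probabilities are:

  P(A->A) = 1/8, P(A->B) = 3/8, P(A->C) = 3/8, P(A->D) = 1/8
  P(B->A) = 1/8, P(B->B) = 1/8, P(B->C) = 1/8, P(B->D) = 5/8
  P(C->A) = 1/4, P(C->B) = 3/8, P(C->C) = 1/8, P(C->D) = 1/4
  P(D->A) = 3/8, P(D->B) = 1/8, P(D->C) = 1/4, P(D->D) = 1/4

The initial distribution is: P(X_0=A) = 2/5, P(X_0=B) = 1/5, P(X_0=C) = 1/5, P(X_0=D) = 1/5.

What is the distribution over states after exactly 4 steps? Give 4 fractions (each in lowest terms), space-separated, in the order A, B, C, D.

Propagating the distribution step by step (d_{t+1} = d_t * P):
d_0 = (A=2/5, B=1/5, C=1/5, D=1/5)
  d_1[A] = 2/5*1/8 + 1/5*1/8 + 1/5*1/4 + 1/5*3/8 = 1/5
  d_1[B] = 2/5*3/8 + 1/5*1/8 + 1/5*3/8 + 1/5*1/8 = 11/40
  d_1[C] = 2/5*3/8 + 1/5*1/8 + 1/5*1/8 + 1/5*1/4 = 1/4
  d_1[D] = 2/5*1/8 + 1/5*5/8 + 1/5*1/4 + 1/5*1/4 = 11/40
d_1 = (A=1/5, B=11/40, C=1/4, D=11/40)
  d_2[A] = 1/5*1/8 + 11/40*1/8 + 1/4*1/4 + 11/40*3/8 = 9/40
  d_2[B] = 1/5*3/8 + 11/40*1/8 + 1/4*3/8 + 11/40*1/8 = 19/80
  d_2[C] = 1/5*3/8 + 11/40*1/8 + 1/4*1/8 + 11/40*1/4 = 67/320
  d_2[D] = 1/5*1/8 + 11/40*5/8 + 1/4*1/4 + 11/40*1/4 = 21/64
d_2 = (A=9/40, B=19/80, C=67/320, D=21/64)
  d_3[A] = 9/40*1/8 + 19/80*1/8 + 67/320*1/4 + 21/64*3/8 = 597/2560
  d_3[B] = 9/40*3/8 + 19/80*1/8 + 67/320*3/8 + 21/64*1/8 = 299/1280
  d_3[C] = 9/40*3/8 + 19/80*1/8 + 67/320*1/8 + 21/64*1/4 = 569/2560
  d_3[D] = 9/40*1/8 + 19/80*5/8 + 67/320*1/4 + 21/64*1/4 = 199/640
d_3 = (A=597/2560, B=299/1280, C=569/2560, D=199/640)
  d_4[A] = 597/2560*1/8 + 299/1280*1/8 + 569/2560*1/4 + 199/640*3/8 = 4721/20480
  d_4[B] = 597/2560*3/8 + 299/1280*1/8 + 569/2560*3/8 + 199/640*1/8 = 1223/5120
  d_4[C] = 597/2560*3/8 + 299/1280*1/8 + 569/2560*1/8 + 199/640*1/4 = 455/2048
  d_4[D] = 597/2560*1/8 + 299/1280*5/8 + 569/2560*1/4 + 199/640*1/4 = 6317/20480
d_4 = (A=4721/20480, B=1223/5120, C=455/2048, D=6317/20480)

Answer: 4721/20480 1223/5120 455/2048 6317/20480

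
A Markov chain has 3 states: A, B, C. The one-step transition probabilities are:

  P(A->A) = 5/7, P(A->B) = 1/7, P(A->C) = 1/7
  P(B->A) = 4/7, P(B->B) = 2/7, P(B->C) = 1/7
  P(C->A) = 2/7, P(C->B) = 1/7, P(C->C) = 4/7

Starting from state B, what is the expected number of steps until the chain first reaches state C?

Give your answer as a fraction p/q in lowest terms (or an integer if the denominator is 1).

Let h_i = expected steps to first reach C from state i.
Boundary: h_C = 0.
First-step equations for the other states:
  h_A = 1 + 5/7*h_A + 1/7*h_B + 1/7*h_C
  h_B = 1 + 4/7*h_A + 2/7*h_B + 1/7*h_C

Substituting h_C = 0 and rearranging gives the linear system (I - Q) h = 1:
  [2/7, -1/7] . (h_A, h_B) = 1
  [-4/7, 5/7] . (h_A, h_B) = 1

Solving yields:
  h_A = 7
  h_B = 7

Starting state is B, so the expected hitting time is h_B = 7.

Answer: 7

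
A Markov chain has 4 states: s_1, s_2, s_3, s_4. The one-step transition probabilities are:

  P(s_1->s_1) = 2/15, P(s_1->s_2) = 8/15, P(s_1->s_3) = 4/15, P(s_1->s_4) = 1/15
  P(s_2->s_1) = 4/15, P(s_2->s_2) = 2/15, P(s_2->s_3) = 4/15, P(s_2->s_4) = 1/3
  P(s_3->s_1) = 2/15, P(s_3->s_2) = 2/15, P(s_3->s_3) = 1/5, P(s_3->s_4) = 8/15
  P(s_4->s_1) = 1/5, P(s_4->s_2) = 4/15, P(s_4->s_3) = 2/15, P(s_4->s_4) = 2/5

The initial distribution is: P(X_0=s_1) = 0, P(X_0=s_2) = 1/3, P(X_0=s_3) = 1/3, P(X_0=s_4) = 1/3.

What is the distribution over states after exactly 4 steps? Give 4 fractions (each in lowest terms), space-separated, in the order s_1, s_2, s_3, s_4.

Answer: 3211/16875 38962/151875 6277/30375 17543/50625

Derivation:
Propagating the distribution step by step (d_{t+1} = d_t * P):
d_0 = (s_1=0, s_2=1/3, s_3=1/3, s_4=1/3)
  d_1[s_1] = 0*2/15 + 1/3*4/15 + 1/3*2/15 + 1/3*1/5 = 1/5
  d_1[s_2] = 0*8/15 + 1/3*2/15 + 1/3*2/15 + 1/3*4/15 = 8/45
  d_1[s_3] = 0*4/15 + 1/3*4/15 + 1/3*1/5 + 1/3*2/15 = 1/5
  d_1[s_4] = 0*1/15 + 1/3*1/3 + 1/3*8/15 + 1/3*2/5 = 19/45
d_1 = (s_1=1/5, s_2=8/45, s_3=1/5, s_4=19/45)
  d_2[s_1] = 1/5*2/15 + 8/45*4/15 + 1/5*2/15 + 19/45*1/5 = 5/27
  d_2[s_2] = 1/5*8/15 + 8/45*2/15 + 1/5*2/15 + 19/45*4/15 = 182/675
  d_2[s_3] = 1/5*4/15 + 8/45*4/15 + 1/5*1/5 + 19/45*2/15 = 133/675
  d_2[s_4] = 1/5*1/15 + 8/45*1/3 + 1/5*8/15 + 19/45*2/5 = 47/135
d_2 = (s_1=5/27, s_2=182/675, s_3=133/675, s_4=47/135)
  d_3[s_1] = 5/27*2/15 + 182/675*4/15 + 133/675*2/15 + 47/135*1/5 = 1949/10125
  d_3[s_2] = 5/27*8/15 + 182/675*2/15 + 133/675*2/15 + 47/135*4/15 = 514/2025
  d_3[s_3] = 5/27*4/15 + 182/675*4/15 + 133/675*1/5 + 47/135*2/15 = 233/1125
  d_3[s_4] = 5/27*1/15 + 182/675*1/3 + 133/675*8/15 + 47/135*2/5 = 3509/10125
d_3 = (s_1=1949/10125, s_2=514/2025, s_3=233/1125, s_4=3509/10125)
  d_4[s_1] = 1949/10125*2/15 + 514/2025*4/15 + 233/1125*2/15 + 3509/10125*1/5 = 3211/16875
  d_4[s_2] = 1949/10125*8/15 + 514/2025*2/15 + 233/1125*2/15 + 3509/10125*4/15 = 38962/151875
  d_4[s_3] = 1949/10125*4/15 + 514/2025*4/15 + 233/1125*1/5 + 3509/10125*2/15 = 6277/30375
  d_4[s_4] = 1949/10125*1/15 + 514/2025*1/3 + 233/1125*8/15 + 3509/10125*2/5 = 17543/50625
d_4 = (s_1=3211/16875, s_2=38962/151875, s_3=6277/30375, s_4=17543/50625)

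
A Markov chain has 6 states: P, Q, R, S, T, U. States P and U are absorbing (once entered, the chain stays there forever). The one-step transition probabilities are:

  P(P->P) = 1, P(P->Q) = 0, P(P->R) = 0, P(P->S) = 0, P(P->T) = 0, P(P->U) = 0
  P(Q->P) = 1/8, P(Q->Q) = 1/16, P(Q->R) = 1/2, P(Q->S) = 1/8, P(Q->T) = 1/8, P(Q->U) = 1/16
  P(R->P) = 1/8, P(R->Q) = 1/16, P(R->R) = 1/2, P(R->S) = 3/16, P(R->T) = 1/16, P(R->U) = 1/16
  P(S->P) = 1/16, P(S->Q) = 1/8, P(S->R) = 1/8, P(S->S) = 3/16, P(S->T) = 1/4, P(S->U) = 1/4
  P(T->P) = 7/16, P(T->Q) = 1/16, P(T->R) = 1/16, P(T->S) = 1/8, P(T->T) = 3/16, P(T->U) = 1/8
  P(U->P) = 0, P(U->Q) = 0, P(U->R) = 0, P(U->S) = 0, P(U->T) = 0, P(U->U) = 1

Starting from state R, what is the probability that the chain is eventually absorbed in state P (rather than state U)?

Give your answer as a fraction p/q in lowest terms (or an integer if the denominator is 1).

Answer: 8738/14725

Derivation:
Let a_i = P(absorbed in P | start in state i).
Boundary conditions: a_P = 1, a_U = 0.
For each transient state i, a_i = sum_j P(i->j) * a_j:
  a_Q = 1/8*a_P + 1/16*a_Q + 1/2*a_R + 1/8*a_S + 1/8*a_T + 1/16*a_U
  a_R = 1/8*a_P + 1/16*a_Q + 1/2*a_R + 3/16*a_S + 1/16*a_T + 1/16*a_U
  a_S = 1/16*a_P + 1/8*a_Q + 1/8*a_R + 3/16*a_S + 1/4*a_T + 1/4*a_U
  a_T = 7/16*a_P + 1/16*a_Q + 1/16*a_R + 1/8*a_S + 3/16*a_T + 1/8*a_U

Substituting a_P = 1 and a_U = 0, rearrange to (I - Q) a = r where r[i] = P(i -> P):
  [15/16, -1/2, -1/8, -1/8] . (a_Q, a_R, a_S, a_T) = 1/8
  [-1/16, 1/2, -3/16, -1/16] . (a_Q, a_R, a_S, a_T) = 1/8
  [-1/8, -1/8, 13/16, -1/4] . (a_Q, a_R, a_S, a_T) = 1/16
  [-1/16, -1/16, -1/8, 13/16] . (a_Q, a_R, a_S, a_T) = 7/16

Solving yields:
  a_Q = 8946/14725
  a_R = 8738/14725
  a_S = 1409/2945
  a_T = 10373/14725

Starting state is R, so the absorption probability is a_R = 8738/14725.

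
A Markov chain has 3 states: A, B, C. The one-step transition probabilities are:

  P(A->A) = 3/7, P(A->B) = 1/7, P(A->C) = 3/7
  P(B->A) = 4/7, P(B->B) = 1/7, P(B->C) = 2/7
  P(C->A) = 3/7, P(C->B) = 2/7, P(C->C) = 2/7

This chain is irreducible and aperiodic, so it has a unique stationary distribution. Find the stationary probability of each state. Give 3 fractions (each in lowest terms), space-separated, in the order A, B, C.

Answer: 26/57 11/57 20/57

Derivation:
The stationary distribution satisfies pi = pi * P, i.e.:
  pi_A = 3/7*pi_A + 4/7*pi_B + 3/7*pi_C
  pi_B = 1/7*pi_A + 1/7*pi_B + 2/7*pi_C
  pi_C = 3/7*pi_A + 2/7*pi_B + 2/7*pi_C
with normalization: pi_A + pi_B + pi_C = 1.

Using the first 2 balance equations plus normalization, the linear system A*pi = b is:
  [-4/7, 4/7, 3/7] . pi = 0
  [1/7, -6/7, 2/7] . pi = 0
  [1, 1, 1] . pi = 1

Solving yields:
  pi_A = 26/57
  pi_B = 11/57
  pi_C = 20/57

Verification (pi * P):
  26/57*3/7 + 11/57*4/7 + 20/57*3/7 = 26/57 = pi_A  (ok)
  26/57*1/7 + 11/57*1/7 + 20/57*2/7 = 11/57 = pi_B  (ok)
  26/57*3/7 + 11/57*2/7 + 20/57*2/7 = 20/57 = pi_C  (ok)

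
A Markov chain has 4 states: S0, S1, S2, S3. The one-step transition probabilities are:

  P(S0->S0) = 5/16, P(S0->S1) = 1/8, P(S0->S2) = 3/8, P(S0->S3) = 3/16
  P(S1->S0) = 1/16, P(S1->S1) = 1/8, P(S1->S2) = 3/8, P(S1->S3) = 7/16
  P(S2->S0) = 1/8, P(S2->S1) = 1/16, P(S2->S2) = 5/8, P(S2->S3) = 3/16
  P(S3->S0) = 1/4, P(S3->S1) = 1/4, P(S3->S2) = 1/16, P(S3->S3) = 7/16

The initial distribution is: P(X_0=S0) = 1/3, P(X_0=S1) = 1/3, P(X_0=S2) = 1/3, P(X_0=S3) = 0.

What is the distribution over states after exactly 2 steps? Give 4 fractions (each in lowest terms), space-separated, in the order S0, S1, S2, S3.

Propagating the distribution step by step (d_{t+1} = d_t * P):
d_0 = (S0=1/3, S1=1/3, S2=1/3, S3=0)
  d_1[S0] = 1/3*5/16 + 1/3*1/16 + 1/3*1/8 + 0*1/4 = 1/6
  d_1[S1] = 1/3*1/8 + 1/3*1/8 + 1/3*1/16 + 0*1/4 = 5/48
  d_1[S2] = 1/3*3/8 + 1/3*3/8 + 1/3*5/8 + 0*1/16 = 11/24
  d_1[S3] = 1/3*3/16 + 1/3*7/16 + 1/3*3/16 + 0*7/16 = 13/48
d_1 = (S0=1/6, S1=5/48, S2=11/24, S3=13/48)
  d_2[S0] = 1/6*5/16 + 5/48*1/16 + 11/24*1/8 + 13/48*1/4 = 47/256
  d_2[S1] = 1/6*1/8 + 5/48*1/8 + 11/24*1/16 + 13/48*1/4 = 25/192
  d_2[S2] = 1/6*3/8 + 5/48*3/8 + 11/24*5/8 + 13/48*1/16 = 311/768
  d_2[S3] = 1/6*3/16 + 5/48*7/16 + 11/24*3/16 + 13/48*7/16 = 9/32
d_2 = (S0=47/256, S1=25/192, S2=311/768, S3=9/32)

Answer: 47/256 25/192 311/768 9/32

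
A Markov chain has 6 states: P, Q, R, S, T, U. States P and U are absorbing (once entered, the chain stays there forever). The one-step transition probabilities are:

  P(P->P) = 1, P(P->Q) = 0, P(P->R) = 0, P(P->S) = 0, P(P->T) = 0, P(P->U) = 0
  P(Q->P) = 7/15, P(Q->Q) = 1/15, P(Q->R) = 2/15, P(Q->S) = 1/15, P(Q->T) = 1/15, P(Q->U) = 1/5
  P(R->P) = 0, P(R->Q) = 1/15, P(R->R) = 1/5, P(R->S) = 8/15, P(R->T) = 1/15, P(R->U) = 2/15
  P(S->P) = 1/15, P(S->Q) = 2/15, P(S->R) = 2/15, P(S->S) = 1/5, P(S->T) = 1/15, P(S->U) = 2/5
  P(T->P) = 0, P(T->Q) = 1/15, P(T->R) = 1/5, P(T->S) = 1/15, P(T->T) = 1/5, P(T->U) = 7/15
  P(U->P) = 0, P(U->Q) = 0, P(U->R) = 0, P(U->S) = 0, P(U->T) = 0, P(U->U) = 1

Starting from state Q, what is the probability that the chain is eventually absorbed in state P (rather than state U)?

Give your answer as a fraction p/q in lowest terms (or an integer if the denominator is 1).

Let a_i = P(absorbed in P | start in state i).
Boundary conditions: a_P = 1, a_U = 0.
For each transient state i, a_i = sum_j P(i->j) * a_j:
  a_Q = 7/15*a_P + 1/15*a_Q + 2/15*a_R + 1/15*a_S + 1/15*a_T + 1/5*a_U
  a_R = 0*a_P + 1/15*a_Q + 1/5*a_R + 8/15*a_S + 1/15*a_T + 2/15*a_U
  a_S = 1/15*a_P + 2/15*a_Q + 2/15*a_R + 1/5*a_S + 1/15*a_T + 2/5*a_U
  a_T = 0*a_P + 1/15*a_Q + 1/5*a_R + 1/15*a_S + 1/5*a_T + 7/15*a_U

Substituting a_P = 1 and a_U = 0, rearrange to (I - Q) a = r where r[i] = P(i -> P):
  [14/15, -2/15, -1/15, -1/15] . (a_Q, a_R, a_S, a_T) = 7/15
  [-1/15, 4/5, -8/15, -1/15] . (a_Q, a_R, a_S, a_T) = 0
  [-2/15, -2/15, 4/5, -1/15] . (a_Q, a_R, a_S, a_T) = 1/15
  [-1/15, -1/5, -1/15, 4/5] . (a_Q, a_R, a_S, a_T) = 0

Solving yields:
  a_Q = 10605/19193
  a_R = 3863/19193
  a_S = 4194/19193
  a_T = 2199/19193

Starting state is Q, so the absorption probability is a_Q = 10605/19193.

Answer: 10605/19193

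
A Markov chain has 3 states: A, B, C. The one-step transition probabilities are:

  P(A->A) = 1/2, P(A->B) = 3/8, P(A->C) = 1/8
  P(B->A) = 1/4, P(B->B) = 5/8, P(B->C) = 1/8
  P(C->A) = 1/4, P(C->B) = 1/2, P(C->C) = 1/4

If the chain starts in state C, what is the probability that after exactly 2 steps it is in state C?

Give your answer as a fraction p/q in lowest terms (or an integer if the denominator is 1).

Answer: 5/32

Derivation:
Computing P^2 by repeated multiplication:
P^1 =
  A: [1/2, 3/8, 1/8]
  B: [1/4, 5/8, 1/8]
  C: [1/4, 1/2, 1/4]
P^2 =
  A: [3/8, 31/64, 9/64]
  B: [5/16, 35/64, 9/64]
  C: [5/16, 17/32, 5/32]

(P^2)[C -> C] = 5/32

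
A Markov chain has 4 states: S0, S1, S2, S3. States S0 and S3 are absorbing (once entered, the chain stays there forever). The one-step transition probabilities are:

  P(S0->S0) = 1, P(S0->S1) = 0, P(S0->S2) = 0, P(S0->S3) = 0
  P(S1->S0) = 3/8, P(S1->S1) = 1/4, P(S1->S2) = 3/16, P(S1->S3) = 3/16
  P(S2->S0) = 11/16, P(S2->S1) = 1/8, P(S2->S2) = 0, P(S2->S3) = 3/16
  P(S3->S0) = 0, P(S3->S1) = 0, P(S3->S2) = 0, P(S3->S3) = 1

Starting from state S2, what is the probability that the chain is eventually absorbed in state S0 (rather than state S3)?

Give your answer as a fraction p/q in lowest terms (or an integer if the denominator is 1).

Let a_i = P(absorbed in S0 | start in state i).
Boundary conditions: a_S0 = 1, a_S3 = 0.
For each transient state i, a_i = sum_j P(i->j) * a_j:
  a_S1 = 3/8*a_S0 + 1/4*a_S1 + 3/16*a_S2 + 3/16*a_S3
  a_S2 = 11/16*a_S0 + 1/8*a_S1 + 0*a_S2 + 3/16*a_S3

Substituting a_S0 = 1 and a_S3 = 0, rearrange to (I - Q) a = r where r[i] = P(i -> S0):
  [3/4, -3/16] . (a_S1, a_S2) = 3/8
  [-1/8, 1] . (a_S1, a_S2) = 11/16

Solving yields:
  a_S1 = 43/62
  a_S2 = 24/31

Starting state is S2, so the absorption probability is a_S2 = 24/31.

Answer: 24/31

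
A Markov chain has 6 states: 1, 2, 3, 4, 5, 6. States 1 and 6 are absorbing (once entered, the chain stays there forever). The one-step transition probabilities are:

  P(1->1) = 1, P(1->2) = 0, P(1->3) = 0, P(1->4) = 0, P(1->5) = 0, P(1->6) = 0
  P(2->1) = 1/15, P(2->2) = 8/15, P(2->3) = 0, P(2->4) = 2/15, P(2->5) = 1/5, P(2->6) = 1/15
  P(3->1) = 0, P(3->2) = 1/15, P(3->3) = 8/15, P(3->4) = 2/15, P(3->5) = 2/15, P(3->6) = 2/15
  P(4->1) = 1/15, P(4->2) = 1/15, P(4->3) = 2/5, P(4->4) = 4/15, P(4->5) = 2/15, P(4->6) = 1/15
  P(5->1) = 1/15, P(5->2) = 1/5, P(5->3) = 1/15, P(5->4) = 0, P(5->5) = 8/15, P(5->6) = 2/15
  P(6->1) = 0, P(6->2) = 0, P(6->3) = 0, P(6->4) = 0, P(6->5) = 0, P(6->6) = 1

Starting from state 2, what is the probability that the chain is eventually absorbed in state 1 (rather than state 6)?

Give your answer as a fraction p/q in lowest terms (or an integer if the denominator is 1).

Let a_i = P(absorbed in 1 | start in state i).
Boundary conditions: a_1 = 1, a_6 = 0.
For each transient state i, a_i = sum_j P(i->j) * a_j:
  a_2 = 1/15*a_1 + 8/15*a_2 + 0*a_3 + 2/15*a_4 + 1/5*a_5 + 1/15*a_6
  a_3 = 0*a_1 + 1/15*a_2 + 8/15*a_3 + 2/15*a_4 + 2/15*a_5 + 2/15*a_6
  a_4 = 1/15*a_1 + 1/15*a_2 + 2/5*a_3 + 4/15*a_4 + 2/15*a_5 + 1/15*a_6
  a_5 = 1/15*a_1 + 1/5*a_2 + 1/15*a_3 + 0*a_4 + 8/15*a_5 + 2/15*a_6

Substituting a_1 = 1 and a_6 = 0, rearrange to (I - Q) a = r where r[i] = P(i -> 1):
  [7/15, 0, -2/15, -1/5] . (a_2, a_3, a_4, a_5) = 1/15
  [-1/15, 7/15, -2/15, -2/15] . (a_2, a_3, a_4, a_5) = 0
  [-1/15, -2/5, 11/15, -2/15] . (a_2, a_3, a_4, a_5) = 1/15
  [-1/5, -1/15, 0, 7/15] . (a_2, a_3, a_4, a_5) = 1/15

Solving yields:
  a_2 = 776/2041
  a_3 = 496/2041
  a_4 = 653/2041
  a_5 = 695/2041

Starting state is 2, so the absorption probability is a_2 = 776/2041.

Answer: 776/2041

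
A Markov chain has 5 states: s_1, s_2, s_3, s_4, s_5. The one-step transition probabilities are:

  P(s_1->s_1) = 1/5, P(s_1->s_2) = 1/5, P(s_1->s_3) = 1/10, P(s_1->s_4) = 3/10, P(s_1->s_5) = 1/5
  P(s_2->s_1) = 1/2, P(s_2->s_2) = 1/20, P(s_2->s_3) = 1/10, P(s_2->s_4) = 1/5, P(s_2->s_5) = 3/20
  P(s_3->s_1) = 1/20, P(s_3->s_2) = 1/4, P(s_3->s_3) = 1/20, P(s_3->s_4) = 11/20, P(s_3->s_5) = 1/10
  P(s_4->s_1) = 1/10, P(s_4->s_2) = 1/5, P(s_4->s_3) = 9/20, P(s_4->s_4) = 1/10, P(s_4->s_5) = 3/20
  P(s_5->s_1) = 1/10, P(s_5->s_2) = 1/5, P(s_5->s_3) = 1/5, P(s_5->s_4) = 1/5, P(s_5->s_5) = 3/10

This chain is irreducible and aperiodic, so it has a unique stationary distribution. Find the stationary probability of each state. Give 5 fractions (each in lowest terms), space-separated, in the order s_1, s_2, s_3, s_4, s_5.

The stationary distribution satisfies pi = pi * P, i.e.:
  pi_s_1 = 1/5*pi_s_1 + 1/2*pi_s_2 + 1/20*pi_s_3 + 1/10*pi_s_4 + 1/10*pi_s_5
  pi_s_2 = 1/5*pi_s_1 + 1/20*pi_s_2 + 1/4*pi_s_3 + 1/5*pi_s_4 + 1/5*pi_s_5
  pi_s_3 = 1/10*pi_s_1 + 1/10*pi_s_2 + 1/20*pi_s_3 + 9/20*pi_s_4 + 1/5*pi_s_5
  pi_s_4 = 3/10*pi_s_1 + 1/5*pi_s_2 + 11/20*pi_s_3 + 1/10*pi_s_4 + 1/5*pi_s_5
  pi_s_5 = 1/5*pi_s_1 + 3/20*pi_s_2 + 1/10*pi_s_3 + 3/20*pi_s_4 + 3/10*pi_s_5
with normalization: pi_s_1 + pi_s_2 + pi_s_3 + pi_s_4 + pi_s_5 = 1.

Using the first 4 balance equations plus normalization, the linear system A*pi = b is:
  [-4/5, 1/2, 1/20, 1/10, 1/10] . pi = 0
  [1/5, -19/20, 1/4, 1/5, 1/5] . pi = 0
  [1/10, 1/10, -19/20, 9/20, 1/5] . pi = 0
  [3/10, 1/5, 11/20, -9/10, 1/5] . pi = 0
  [1, 1, 1, 1, 1] . pi = 1

Solving yields:
  pi_s_1 = 5897/32546
  pi_s_2 = 2971/16273
  pi_s_3 = 3241/16273
  pi_s_4 = 4258/16273
  pi_s_5 = 5709/32546

Verification (pi * P):
  5897/32546*1/5 + 2971/16273*1/2 + 3241/16273*1/20 + 4258/16273*1/10 + 5709/32546*1/10 = 5897/32546 = pi_s_1  (ok)
  5897/32546*1/5 + 2971/16273*1/20 + 3241/16273*1/4 + 4258/16273*1/5 + 5709/32546*1/5 = 2971/16273 = pi_s_2  (ok)
  5897/32546*1/10 + 2971/16273*1/10 + 3241/16273*1/20 + 4258/16273*9/20 + 5709/32546*1/5 = 3241/16273 = pi_s_3  (ok)
  5897/32546*3/10 + 2971/16273*1/5 + 3241/16273*11/20 + 4258/16273*1/10 + 5709/32546*1/5 = 4258/16273 = pi_s_4  (ok)
  5897/32546*1/5 + 2971/16273*3/20 + 3241/16273*1/10 + 4258/16273*3/20 + 5709/32546*3/10 = 5709/32546 = pi_s_5  (ok)

Answer: 5897/32546 2971/16273 3241/16273 4258/16273 5709/32546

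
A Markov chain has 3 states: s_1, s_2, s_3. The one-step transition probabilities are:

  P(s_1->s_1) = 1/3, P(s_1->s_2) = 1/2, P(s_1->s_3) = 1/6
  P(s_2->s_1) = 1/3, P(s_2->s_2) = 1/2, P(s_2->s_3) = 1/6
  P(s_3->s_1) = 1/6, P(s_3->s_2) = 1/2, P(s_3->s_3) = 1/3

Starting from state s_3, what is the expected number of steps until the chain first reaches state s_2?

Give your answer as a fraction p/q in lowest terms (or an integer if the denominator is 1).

Answer: 2

Derivation:
Let h_i = expected steps to first reach s_2 from state i.
Boundary: h_s_2 = 0.
First-step equations for the other states:
  h_s_1 = 1 + 1/3*h_s_1 + 1/2*h_s_2 + 1/6*h_s_3
  h_s_3 = 1 + 1/6*h_s_1 + 1/2*h_s_2 + 1/3*h_s_3

Substituting h_s_2 = 0 and rearranging gives the linear system (I - Q) h = 1:
  [2/3, -1/6] . (h_s_1, h_s_3) = 1
  [-1/6, 2/3] . (h_s_1, h_s_3) = 1

Solving yields:
  h_s_1 = 2
  h_s_3 = 2

Starting state is s_3, so the expected hitting time is h_s_3 = 2.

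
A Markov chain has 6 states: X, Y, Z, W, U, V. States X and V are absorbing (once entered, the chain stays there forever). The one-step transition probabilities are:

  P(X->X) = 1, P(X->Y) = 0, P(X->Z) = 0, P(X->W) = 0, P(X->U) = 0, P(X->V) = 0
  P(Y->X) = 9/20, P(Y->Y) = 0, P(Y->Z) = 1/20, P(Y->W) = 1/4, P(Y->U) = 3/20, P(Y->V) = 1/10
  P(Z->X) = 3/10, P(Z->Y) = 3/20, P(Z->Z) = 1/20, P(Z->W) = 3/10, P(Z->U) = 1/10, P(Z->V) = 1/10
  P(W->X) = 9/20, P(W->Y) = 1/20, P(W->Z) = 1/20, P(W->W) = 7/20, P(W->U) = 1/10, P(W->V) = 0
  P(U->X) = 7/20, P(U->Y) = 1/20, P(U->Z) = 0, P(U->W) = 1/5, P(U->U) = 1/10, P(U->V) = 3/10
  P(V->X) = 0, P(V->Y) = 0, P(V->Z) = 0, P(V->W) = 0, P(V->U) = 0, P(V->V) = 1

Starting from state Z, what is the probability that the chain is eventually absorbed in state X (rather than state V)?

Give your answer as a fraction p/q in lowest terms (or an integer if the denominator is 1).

Let a_i = P(absorbed in X | start in state i).
Boundary conditions: a_X = 1, a_V = 0.
For each transient state i, a_i = sum_j P(i->j) * a_j:
  a_Y = 9/20*a_X + 0*a_Y + 1/20*a_Z + 1/4*a_W + 3/20*a_U + 1/10*a_V
  a_Z = 3/10*a_X + 3/20*a_Y + 1/20*a_Z + 3/10*a_W + 1/10*a_U + 1/10*a_V
  a_W = 9/20*a_X + 1/20*a_Y + 1/20*a_Z + 7/20*a_W + 1/10*a_U + 0*a_V
  a_U = 7/20*a_X + 1/20*a_Y + 0*a_Z + 1/5*a_W + 1/10*a_U + 3/10*a_V

Substituting a_X = 1 and a_V = 0, rearrange to (I - Q) a = r where r[i] = P(i -> X):
  [1, -1/20, -1/4, -3/20] . (a_Y, a_Z, a_W, a_U) = 9/20
  [-3/20, 19/20, -3/10, -1/10] . (a_Y, a_Z, a_W, a_U) = 3/10
  [-1/20, -1/20, 13/20, -1/10] . (a_Y, a_Z, a_W, a_U) = 9/20
  [-1/20, 0, -1/5, 9/10] . (a_Y, a_Z, a_W, a_U) = 7/20

Solving yields:
  a_Y = 64783/79561
  a_Z = 63669/79561
  a_W = 72763/79561
  a_U = 50709/79561

Starting state is Z, so the absorption probability is a_Z = 63669/79561.

Answer: 63669/79561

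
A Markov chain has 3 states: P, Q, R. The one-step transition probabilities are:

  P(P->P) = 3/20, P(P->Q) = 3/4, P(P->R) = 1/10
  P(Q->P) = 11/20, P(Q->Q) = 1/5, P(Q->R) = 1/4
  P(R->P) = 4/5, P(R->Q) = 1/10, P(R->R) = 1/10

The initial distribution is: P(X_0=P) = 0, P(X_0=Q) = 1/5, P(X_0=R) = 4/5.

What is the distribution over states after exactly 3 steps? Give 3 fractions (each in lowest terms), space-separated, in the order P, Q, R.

Answer: 933/2000 13743/40000 7597/40000

Derivation:
Propagating the distribution step by step (d_{t+1} = d_t * P):
d_0 = (P=0, Q=1/5, R=4/5)
  d_1[P] = 0*3/20 + 1/5*11/20 + 4/5*4/5 = 3/4
  d_1[Q] = 0*3/4 + 1/5*1/5 + 4/5*1/10 = 3/25
  d_1[R] = 0*1/10 + 1/5*1/4 + 4/5*1/10 = 13/100
d_1 = (P=3/4, Q=3/25, R=13/100)
  d_2[P] = 3/4*3/20 + 3/25*11/20 + 13/100*4/5 = 113/400
  d_2[Q] = 3/4*3/4 + 3/25*1/5 + 13/100*1/10 = 1199/2000
  d_2[R] = 3/4*1/10 + 3/25*1/4 + 13/100*1/10 = 59/500
d_2 = (P=113/400, Q=1199/2000, R=59/500)
  d_3[P] = 113/400*3/20 + 1199/2000*11/20 + 59/500*4/5 = 933/2000
  d_3[Q] = 113/400*3/4 + 1199/2000*1/5 + 59/500*1/10 = 13743/40000
  d_3[R] = 113/400*1/10 + 1199/2000*1/4 + 59/500*1/10 = 7597/40000
d_3 = (P=933/2000, Q=13743/40000, R=7597/40000)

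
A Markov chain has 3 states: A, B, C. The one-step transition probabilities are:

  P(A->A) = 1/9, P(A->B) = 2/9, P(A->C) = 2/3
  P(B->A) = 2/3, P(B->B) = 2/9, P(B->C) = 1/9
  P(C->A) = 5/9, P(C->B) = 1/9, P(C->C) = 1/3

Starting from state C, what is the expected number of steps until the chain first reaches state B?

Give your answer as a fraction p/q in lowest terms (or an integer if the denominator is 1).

Let h_i = expected steps to first reach B from state i.
Boundary: h_B = 0.
First-step equations for the other states:
  h_A = 1 + 1/9*h_A + 2/9*h_B + 2/3*h_C
  h_C = 1 + 5/9*h_A + 1/9*h_B + 1/3*h_C

Substituting h_B = 0 and rearranging gives the linear system (I - Q) h = 1:
  [8/9, -2/3] . (h_A, h_C) = 1
  [-5/9, 2/3] . (h_A, h_C) = 1

Solving yields:
  h_A = 6
  h_C = 13/2

Starting state is C, so the expected hitting time is h_C = 13/2.

Answer: 13/2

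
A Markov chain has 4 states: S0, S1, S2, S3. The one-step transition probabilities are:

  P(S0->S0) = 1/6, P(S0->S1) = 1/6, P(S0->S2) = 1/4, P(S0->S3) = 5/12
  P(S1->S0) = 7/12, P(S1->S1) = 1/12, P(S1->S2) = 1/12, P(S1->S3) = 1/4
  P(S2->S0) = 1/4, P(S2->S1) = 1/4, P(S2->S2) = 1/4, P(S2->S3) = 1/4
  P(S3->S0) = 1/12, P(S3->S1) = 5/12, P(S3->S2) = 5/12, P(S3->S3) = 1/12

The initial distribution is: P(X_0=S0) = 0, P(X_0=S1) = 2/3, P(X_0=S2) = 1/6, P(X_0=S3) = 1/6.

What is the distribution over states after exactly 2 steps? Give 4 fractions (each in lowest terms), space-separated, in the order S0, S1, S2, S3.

Propagating the distribution step by step (d_{t+1} = d_t * P):
d_0 = (S0=0, S1=2/3, S2=1/6, S3=1/6)
  d_1[S0] = 0*1/6 + 2/3*7/12 + 1/6*1/4 + 1/6*1/12 = 4/9
  d_1[S1] = 0*1/6 + 2/3*1/12 + 1/6*1/4 + 1/6*5/12 = 1/6
  d_1[S2] = 0*1/4 + 2/3*1/12 + 1/6*1/4 + 1/6*5/12 = 1/6
  d_1[S3] = 0*5/12 + 2/3*1/4 + 1/6*1/4 + 1/6*1/12 = 2/9
d_1 = (S0=4/9, S1=1/6, S2=1/6, S3=2/9)
  d_2[S0] = 4/9*1/6 + 1/6*7/12 + 1/6*1/4 + 2/9*1/12 = 25/108
  d_2[S1] = 4/9*1/6 + 1/6*1/12 + 1/6*1/4 + 2/9*5/12 = 2/9
  d_2[S2] = 4/9*1/4 + 1/6*1/12 + 1/6*1/4 + 2/9*5/12 = 7/27
  d_2[S3] = 4/9*5/12 + 1/6*1/4 + 1/6*1/4 + 2/9*1/12 = 31/108
d_2 = (S0=25/108, S1=2/9, S2=7/27, S3=31/108)

Answer: 25/108 2/9 7/27 31/108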